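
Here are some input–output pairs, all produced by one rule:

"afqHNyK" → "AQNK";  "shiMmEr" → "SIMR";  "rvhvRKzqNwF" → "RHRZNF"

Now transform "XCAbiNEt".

The transformation: keep every other character starting from the first (positions 1st, 3rd, 5th, ...), then convert every letter to uppercase.
Applying that to "XCAbiNEt" gives "XAIE".

XAIE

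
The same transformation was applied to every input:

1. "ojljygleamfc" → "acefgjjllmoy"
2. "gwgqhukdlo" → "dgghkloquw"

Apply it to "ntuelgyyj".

egjlntuyy

Looking at the pairs, the operation is to sort the characters into alphabetical order.
Doing the same to "ntuelgyyj": "egjlntuyy".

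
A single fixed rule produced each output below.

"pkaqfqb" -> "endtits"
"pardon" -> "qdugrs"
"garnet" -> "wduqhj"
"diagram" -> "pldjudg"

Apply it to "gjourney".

bmrxuqhj

What's happening: swap the first and last characters, then shift every letter 3 places forward in the alphabet (wrapping around).
Doing the same to "gjourney": "bmrxuqhj".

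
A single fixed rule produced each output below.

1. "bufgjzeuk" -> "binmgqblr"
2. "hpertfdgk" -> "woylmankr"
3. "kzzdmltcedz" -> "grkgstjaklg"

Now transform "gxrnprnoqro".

enuyywvuyxv

The pattern: swap each adjacent pair of characters (1↔2, 3↔4, ...), then shift every letter 7 places forward in the alphabet (wrapping around).
"gxrnprnoqro" → "xgnrrponrqo" → "enuyywvuyxv".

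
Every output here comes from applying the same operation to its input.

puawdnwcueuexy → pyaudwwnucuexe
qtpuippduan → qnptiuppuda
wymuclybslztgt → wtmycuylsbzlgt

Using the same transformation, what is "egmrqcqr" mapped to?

The pattern: move the last character to the front, then swap each adjacent pair of characters (1↔2, 3↔4, ...).
For "egmrqcqr", step one produces "regmrqcq"; step two turns that into "ermgqrqc".

ermgqrqc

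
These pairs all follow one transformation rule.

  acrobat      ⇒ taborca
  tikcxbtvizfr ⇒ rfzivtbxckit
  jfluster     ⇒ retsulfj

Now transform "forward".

Each output is the input with this applied: reverse the string.
For "forward" the result is "drawrof".

drawrof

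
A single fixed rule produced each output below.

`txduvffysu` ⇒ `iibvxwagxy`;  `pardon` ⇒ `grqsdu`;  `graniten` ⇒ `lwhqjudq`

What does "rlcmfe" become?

The pattern: swap the front and back halves of the string, then shift every letter 3 places forward in the alphabet (wrapping around).
On "rlcmfe": the first step gives "mferlc", and the second then gives "pihuof".

pihuof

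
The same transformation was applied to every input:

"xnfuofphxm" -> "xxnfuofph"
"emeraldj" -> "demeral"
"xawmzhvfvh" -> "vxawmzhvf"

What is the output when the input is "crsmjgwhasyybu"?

bcrsmjgwhasyy

The transformation: delete the last character, then move the last character to the front.
For "crsmjgwhasyybu", step one produces "crsmjgwhasyyb"; step two turns that into "bcrsmjgwhasyy".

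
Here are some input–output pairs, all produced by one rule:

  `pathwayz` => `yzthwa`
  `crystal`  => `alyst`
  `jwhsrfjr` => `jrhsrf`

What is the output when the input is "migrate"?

tegra

Each output is the input with this applied: delete the first 2 characters, then move the last 2 characters to the front (rotate right by 2).
Working it through for "migrate": intermediate "grate", final "tegra".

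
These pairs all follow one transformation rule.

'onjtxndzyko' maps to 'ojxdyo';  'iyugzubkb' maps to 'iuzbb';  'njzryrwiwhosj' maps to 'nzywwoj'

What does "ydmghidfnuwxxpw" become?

Rule — keep every other character starting from the first (positions 1st, 3rd, 5th, ...).
For "ydmghidfnuwxxpw" the result is "ymhdnwxw".

ymhdnwxw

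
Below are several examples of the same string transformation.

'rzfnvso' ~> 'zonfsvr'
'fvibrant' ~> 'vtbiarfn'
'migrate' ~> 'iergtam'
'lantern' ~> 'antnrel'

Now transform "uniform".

nmfirou

The transformation: swap the first and last characters, then swap each adjacent pair of characters (1↔2, 3↔4, ...).
Working it through for "uniform": intermediate "mniforu", final "nmfirou".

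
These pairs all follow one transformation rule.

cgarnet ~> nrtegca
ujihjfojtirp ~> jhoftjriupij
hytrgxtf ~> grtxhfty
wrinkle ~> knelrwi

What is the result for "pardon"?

odpnra

The pattern: move the first 3 characters to the end (rotate left by 3), then swap each adjacent pair of characters (1↔2, 3↔4, ...).
Starting from "pardon": after the first operation, "donpar"; after the second, "odpnra".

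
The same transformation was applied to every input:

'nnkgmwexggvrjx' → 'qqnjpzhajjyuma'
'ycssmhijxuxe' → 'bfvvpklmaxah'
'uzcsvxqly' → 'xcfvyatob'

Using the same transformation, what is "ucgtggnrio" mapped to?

xfjwjjqulr

Rule — shift every letter 3 places forward in the alphabet (wrapping around).
So "ucgtggnrio" becomes "xfjwjjqulr".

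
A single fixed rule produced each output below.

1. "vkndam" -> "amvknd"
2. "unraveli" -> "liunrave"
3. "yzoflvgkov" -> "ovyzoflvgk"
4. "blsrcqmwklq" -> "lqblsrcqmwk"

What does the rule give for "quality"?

tyquali

In each case the input is transformed by: move the last 2 characters to the front (rotate right by 2).
Doing the same to "quality": "tyquali".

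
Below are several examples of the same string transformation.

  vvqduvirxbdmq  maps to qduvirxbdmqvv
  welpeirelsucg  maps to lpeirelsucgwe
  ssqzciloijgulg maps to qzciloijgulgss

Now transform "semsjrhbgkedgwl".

msjrhbgkedgwlse

Looking at the pairs, the operation is to move the first 2 characters to the end (rotate left by 2).
So "semsjrhbgkedgwl" becomes "msjrhbgkedgwlse".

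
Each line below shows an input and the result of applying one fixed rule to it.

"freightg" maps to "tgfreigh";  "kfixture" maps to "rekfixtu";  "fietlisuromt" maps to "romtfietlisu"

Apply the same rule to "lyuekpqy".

qylyuekp

The rule is to move the first 2 characters to the end (rotate left by 2), then swap the front and back halves of the string.
"lyuekpqy" → "uekpqyly" → "qylyuekp".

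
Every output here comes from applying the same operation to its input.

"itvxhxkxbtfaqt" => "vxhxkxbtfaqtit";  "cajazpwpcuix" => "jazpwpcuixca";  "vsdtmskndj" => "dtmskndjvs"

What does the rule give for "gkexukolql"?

exukolqlgk

In each case the input is transformed by: move the first 2 characters to the end (rotate left by 2).
For "gkexukolql" the result is "exukolqlgk".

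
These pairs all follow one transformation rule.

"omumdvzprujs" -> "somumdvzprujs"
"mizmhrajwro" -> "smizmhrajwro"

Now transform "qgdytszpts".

Looking at the pairs, the operation is to prepend "s".
On "qgdytszpts" that produces "sqgdytszpts".

sqgdytszpts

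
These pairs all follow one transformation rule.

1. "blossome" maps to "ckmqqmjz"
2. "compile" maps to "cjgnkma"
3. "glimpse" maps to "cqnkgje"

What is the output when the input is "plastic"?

agrqyjn

The rule is to reverse the string, then shift every letter 2 places backward in the alphabet (wrapping around).
So "plastic" becomes "agrqyjn".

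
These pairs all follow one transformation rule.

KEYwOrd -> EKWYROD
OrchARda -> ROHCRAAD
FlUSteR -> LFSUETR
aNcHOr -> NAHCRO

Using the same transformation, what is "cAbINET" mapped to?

ACIBENT

In each case the input is transformed by: swap each adjacent pair of characters (1↔2, 3↔4, ...), then convert every letter to uppercase.
Working it through for "cAbINET": intermediate "AcIbENT", final "ACIBENT".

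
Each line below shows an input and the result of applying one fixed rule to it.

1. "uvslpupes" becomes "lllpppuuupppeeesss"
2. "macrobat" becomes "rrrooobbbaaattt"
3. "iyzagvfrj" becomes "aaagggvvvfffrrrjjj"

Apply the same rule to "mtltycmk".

tttyyycccmmmkkk

The pattern: delete the first 3 characters, then repeat every character 3 times.
Starting from "mtltycmk": after the first operation, "tycmk"; after the second, "tttyyycccmmmkkk".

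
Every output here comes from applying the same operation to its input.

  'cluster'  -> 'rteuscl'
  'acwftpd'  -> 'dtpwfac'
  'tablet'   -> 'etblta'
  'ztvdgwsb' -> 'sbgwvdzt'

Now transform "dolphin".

nhilpdo

What's happening: swap each adjacent pair of characters (1↔2, 3↔4, ...), then reverse the string.
Applying both steps to "dolphin": "odplihn", then "nhilpdo".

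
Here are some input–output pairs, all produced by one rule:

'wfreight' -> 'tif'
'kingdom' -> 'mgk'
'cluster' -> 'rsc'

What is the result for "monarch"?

ham

Each output is the input with this applied: reverse the string, then keep one character in every 3, starting at position 1 (positions 1st, 4th, 7th, ...).
Working it through for "monarch": intermediate "hcranom", final "ham".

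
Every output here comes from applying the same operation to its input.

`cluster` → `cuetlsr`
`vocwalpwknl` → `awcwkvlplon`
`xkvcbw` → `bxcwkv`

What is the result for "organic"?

arcogni

Rule — sort the characters into alphabetical order, then take characters alternately from the front and the back (1st, last, 2nd, 2nd-last, ...).
Starting from "organic": after the first operation, "acginor"; after the second, "arcogni".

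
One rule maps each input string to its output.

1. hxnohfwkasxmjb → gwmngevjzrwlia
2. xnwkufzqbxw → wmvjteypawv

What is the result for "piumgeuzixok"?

Rule — shift every letter 1 place backward in the alphabet (wrapping around).
So "piumgeuzixok" becomes "ohtlfdtyhwnj".

ohtlfdtyhwnj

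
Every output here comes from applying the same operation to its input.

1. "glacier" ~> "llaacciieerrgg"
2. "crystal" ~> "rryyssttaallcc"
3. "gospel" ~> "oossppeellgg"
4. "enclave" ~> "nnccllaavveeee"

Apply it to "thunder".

hhuunnddeerrtt

What's happening: move the first character to the end, then double every character.
On "thunder": the first step gives "hundert", and the second then gives "hhuunnddeerrtt".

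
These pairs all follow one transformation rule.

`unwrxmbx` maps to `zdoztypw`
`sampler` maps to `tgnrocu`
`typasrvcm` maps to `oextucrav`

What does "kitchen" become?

What's happening: shift every letter 2 places forward in the alphabet (wrapping around), then reverse the string.
For "kitchen", step one produces "mkvejgp"; step two turns that into "pgjevkm".

pgjevkm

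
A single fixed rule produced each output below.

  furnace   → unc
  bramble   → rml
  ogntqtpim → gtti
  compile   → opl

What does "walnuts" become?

The rule is to keep every other character starting from the second (positions 2nd, 4th, 6th, ...).
"walnuts" → "ant".

ant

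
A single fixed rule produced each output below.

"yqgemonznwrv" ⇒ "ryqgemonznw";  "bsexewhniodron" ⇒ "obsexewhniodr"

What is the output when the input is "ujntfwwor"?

In each case the input is transformed by: delete the last character, then move the last character to the front.
"ujntfwwor" → "oujntfww".
(Check on "bsexewhniodron": → "bsexewhniodro" → "obsexewhniodr" ✓)

oujntfww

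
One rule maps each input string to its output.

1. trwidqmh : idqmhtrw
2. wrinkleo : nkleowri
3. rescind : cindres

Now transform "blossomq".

Looking at the pairs, the operation is to move the first 3 characters to the end (rotate left by 3).
Applying that to "blossomq" gives "ssomqblo".

ssomqblo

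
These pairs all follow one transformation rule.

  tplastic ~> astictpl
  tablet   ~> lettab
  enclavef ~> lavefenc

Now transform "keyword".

In each case the input is transformed by: move the first 3 characters to the end (rotate left by 3).
So "keyword" becomes "wordkey".

wordkey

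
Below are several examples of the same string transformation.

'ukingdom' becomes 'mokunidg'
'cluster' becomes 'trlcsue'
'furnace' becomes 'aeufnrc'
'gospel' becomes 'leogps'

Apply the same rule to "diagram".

rmidgaa

The transformation: swap each adjacent pair of characters (1↔2, 3↔4, ...), then move the last 2 characters to the front (rotate right by 2).
So "diagram" becomes "rmidgaa".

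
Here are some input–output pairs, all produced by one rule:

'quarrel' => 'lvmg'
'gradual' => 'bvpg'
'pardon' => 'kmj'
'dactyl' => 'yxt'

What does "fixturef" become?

aspz

Looking at the pairs, the operation is to shift every letter 5 places backward in the alphabet (wrapping around), then keep every other character starting from the first (positions 1st, 3rd, 5th, ...).
For "fixturef" the result is "aspz".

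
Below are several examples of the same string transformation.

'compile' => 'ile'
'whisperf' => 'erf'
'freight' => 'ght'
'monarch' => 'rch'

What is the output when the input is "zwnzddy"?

ddy

Looking at the pairs, the operation is to keep only the last 3 characters.
For "zwnzddy" the result is "ddy".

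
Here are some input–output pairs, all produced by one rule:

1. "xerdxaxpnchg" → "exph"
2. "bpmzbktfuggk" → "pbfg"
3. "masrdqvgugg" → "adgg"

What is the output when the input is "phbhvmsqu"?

In each case the input is transformed by: keep one character in every 3, starting at position 2 (positions 2nd, 5th, 8th, ...).
Doing the same to "phbhvmsqu": "hvq".

hvq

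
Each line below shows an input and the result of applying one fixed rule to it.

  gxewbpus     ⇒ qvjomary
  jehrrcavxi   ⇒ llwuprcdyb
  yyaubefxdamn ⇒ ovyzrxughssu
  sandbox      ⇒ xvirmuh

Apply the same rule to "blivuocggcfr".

poiwaawzlvfc

Looking at the pairs, the operation is to move the first 3 characters to the end (rotate left by 3), then shift every letter 6 places backward in the alphabet (wrapping around).
On "blivuocggcfr": the first step gives "vuocggcfrbli", and the second then gives "poiwaawzlvfc".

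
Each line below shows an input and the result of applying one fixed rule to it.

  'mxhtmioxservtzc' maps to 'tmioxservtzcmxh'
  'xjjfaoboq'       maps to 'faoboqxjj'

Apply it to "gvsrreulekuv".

Rule — move the first 3 characters to the end (rotate left by 3).
For "gvsrreulekuv" the result is "rreulekuvgvs".

rreulekuvgvs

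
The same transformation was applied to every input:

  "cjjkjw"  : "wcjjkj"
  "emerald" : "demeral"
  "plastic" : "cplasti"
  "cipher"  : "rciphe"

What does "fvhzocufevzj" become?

jfvhzocufevz

Looking at the pairs, the operation is to move the last character to the front.
So "fvhzocufevzj" becomes "jfvhzocufevz".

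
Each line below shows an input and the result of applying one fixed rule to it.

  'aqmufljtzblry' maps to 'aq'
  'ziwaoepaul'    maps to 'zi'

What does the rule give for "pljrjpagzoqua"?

Each output is the input with this applied: keep only the first 2 characters.
"pljrjpagzoqua" → "pl".

pl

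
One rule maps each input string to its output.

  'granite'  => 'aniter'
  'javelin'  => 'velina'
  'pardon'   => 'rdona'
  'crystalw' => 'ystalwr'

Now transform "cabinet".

bineta

The transformation: delete the first character, then move the first character to the end.
On "cabinet" that produces "bineta".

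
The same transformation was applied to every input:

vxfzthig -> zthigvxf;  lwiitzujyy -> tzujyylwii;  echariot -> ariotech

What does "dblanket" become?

anketdbl

The rule is to swap the front and back halves of the string, then move the last character to the front.
"dblanket" → "nketdbla" → "anketdbl".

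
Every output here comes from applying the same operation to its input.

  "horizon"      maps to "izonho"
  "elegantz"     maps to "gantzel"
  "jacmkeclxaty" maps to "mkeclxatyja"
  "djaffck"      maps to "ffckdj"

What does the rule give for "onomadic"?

Looking at the pairs, the operation is to move the first 3 characters to the end (rotate left by 3), then delete the last character.
"onomadic" → "madicon".

madicon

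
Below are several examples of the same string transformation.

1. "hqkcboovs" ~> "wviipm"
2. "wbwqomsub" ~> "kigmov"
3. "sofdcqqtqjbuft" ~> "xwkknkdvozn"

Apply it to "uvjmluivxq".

gfocprk

The pattern: delete the first 3 characters, then shift every letter 6 places backward in the alphabet (wrapping around).
For "uvjmluivxq" the result is "gfocprk".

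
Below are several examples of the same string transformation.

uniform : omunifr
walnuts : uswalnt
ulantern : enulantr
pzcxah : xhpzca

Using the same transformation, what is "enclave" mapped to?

Rule — move the last 2 characters to the front (rotate right by 2), then swap the first and last characters.
"enclave" → "veencla" → "aeenclv".

aeenclv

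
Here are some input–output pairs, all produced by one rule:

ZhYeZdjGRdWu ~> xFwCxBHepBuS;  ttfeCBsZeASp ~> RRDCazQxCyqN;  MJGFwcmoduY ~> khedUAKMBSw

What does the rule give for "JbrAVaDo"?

hZPytYbM

Each output is the input with this applied: flip the case of every letter, then shift every letter 2 places backward in the alphabet (wrapping around).
For "JbrAVaDo", step one produces "jBRavAdO"; step two turns that into "hZPytYbM".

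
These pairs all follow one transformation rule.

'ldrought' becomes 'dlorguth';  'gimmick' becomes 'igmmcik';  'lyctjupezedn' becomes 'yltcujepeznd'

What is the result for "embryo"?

Rule — swap each adjacent pair of characters (1↔2, 3↔4, ...).
For "embryo" the result is "merboy".

merboy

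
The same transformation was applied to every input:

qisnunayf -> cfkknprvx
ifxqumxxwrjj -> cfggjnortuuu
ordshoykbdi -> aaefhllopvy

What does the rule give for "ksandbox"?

The pattern: shift every letter 3 places backward in the alphabet (wrapping around), then sort the characters into alphabetical order.
"ksandbox" → "hpxkaylu" → "ahklpuxy".

ahklpuxy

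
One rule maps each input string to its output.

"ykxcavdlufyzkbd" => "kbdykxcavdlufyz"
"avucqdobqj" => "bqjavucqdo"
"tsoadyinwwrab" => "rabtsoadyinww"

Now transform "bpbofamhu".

Each output is the input with this applied: move the last 3 characters to the front (rotate right by 3).
For "bpbofamhu" the result is "mhubpbofa".

mhubpbofa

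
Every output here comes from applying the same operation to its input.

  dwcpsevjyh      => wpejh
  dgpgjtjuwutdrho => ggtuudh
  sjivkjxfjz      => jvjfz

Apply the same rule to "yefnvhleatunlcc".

enhetnc

The rule is to keep every other character starting from the second (positions 2nd, 4th, 6th, ...).
Doing the same to "yefnvhleatunlcc": "enhetnc".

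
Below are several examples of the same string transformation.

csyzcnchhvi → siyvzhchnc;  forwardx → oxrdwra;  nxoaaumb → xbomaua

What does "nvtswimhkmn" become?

vntmskwhim

Rule — delete the first character, then take characters alternately from the front and the back (1st, last, 2nd, 2nd-last, ...).
Starting from "nvtswimhkmn": after the first operation, "vtswimhkmn"; after the second, "vntmskwhim".
(Check on "forwardx": → "orwardx" → "oxrdwra" ✓)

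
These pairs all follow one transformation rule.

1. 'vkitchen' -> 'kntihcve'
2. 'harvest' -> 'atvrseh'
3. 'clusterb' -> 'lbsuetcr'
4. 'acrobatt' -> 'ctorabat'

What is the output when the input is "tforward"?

In each case the input is transformed by: swap the first and last characters, then swap each adjacent pair of characters (1↔2, 3↔4, ...).
On "tforward" that produces "fdroawtr".
(Check on "acrobatt": → "tcrobata" → "ctorabat" ✓)

fdroawtr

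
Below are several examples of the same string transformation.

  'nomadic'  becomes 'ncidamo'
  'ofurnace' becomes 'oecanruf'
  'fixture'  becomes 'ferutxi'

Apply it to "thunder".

Looking at the pairs, the operation is to move the first character to the end, then reverse the string.
On "thunder": the first step gives "hundert", and the second then gives "trednuh".
(Check on "fixture": → "ixturef" → "ferutxi" ✓)

trednuh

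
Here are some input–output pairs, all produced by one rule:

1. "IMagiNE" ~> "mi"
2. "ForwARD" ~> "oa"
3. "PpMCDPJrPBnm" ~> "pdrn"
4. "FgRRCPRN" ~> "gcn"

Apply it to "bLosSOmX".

The pattern: keep one character in every 3, starting at position 2 (positions 2nd, 5th, 8th, ...), then convert every letter to lowercase.
"bLosSOmX" → "LSX" → "lsx".

lsx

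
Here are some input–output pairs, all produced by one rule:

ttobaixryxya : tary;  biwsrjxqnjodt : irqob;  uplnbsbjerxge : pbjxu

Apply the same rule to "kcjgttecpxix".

In each case the input is transformed by: move the first character to the end, then keep one character in every 3, starting at position 1 (positions 1st, 4th, 7th, ...).
Applying both steps to "kcjgttecpxix": "cjgttecpxixk", then "ctci".

ctci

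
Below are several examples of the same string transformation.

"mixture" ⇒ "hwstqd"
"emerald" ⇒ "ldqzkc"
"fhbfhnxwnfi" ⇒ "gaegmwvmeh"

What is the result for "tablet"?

zakds

Looking at the pairs, the operation is to shift every letter 1 place backward in the alphabet (wrapping around), then delete the first character.
Applying both steps to "tablet": "szakds", then "zakds".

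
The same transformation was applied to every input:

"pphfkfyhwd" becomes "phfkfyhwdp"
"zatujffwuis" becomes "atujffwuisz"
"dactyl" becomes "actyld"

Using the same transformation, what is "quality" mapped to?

ualityq

The rule is to move the first character to the end.
Doing the same to "quality": "ualityq".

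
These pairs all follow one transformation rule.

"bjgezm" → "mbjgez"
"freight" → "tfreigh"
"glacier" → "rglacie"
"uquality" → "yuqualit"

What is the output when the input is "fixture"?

The rule is to move the last character to the front.
On "fixture" that produces "efixtur".

efixtur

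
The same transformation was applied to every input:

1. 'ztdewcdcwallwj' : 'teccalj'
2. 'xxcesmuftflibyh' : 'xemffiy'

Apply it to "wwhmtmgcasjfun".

wmmcsfn

What's happening: keep every other character starting from the second (positions 2nd, 4th, 6th, ...).
So "wwhmtmgcasjfun" becomes "wmmcsfn".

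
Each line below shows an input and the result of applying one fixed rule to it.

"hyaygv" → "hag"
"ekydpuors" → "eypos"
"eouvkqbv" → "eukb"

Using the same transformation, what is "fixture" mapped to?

Each output is the input with this applied: keep every other character starting from the first (positions 1st, 3rd, 5th, ...).
Applying that to "fixture" gives "fxue".

fxue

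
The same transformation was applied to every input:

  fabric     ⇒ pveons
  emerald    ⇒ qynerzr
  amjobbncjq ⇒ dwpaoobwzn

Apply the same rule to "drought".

guthbeq

Rule — shift every letter 13 places forward in the alphabet (wrapping around) — i.e. ROT13, then reverse the string.
Applying that to "drought" gives "guthbeq".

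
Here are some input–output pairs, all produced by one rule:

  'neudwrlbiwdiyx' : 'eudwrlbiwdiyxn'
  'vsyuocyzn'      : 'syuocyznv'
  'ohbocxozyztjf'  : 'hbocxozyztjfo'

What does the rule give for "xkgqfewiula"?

kgqfewiulax

Each output is the input with this applied: move the first character to the end.
Applying that to "xkgqfewiula" gives "kgqfewiulax".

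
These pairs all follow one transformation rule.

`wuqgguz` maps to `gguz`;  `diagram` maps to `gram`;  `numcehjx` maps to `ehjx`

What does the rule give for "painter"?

Rule — keep only the last 4 characters.
So "painter" becomes "nter".

nter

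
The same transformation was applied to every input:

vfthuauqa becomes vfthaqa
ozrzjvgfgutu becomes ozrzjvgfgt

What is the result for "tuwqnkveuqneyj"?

What's happening: remove every "u".
Applying that to "tuwqnkveuqneyj" gives "twqnkveqneyj".

twqnkveqneyj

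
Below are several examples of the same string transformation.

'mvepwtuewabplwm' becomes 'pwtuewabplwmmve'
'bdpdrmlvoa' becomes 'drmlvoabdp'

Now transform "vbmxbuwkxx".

xbuwkxxvbm

Each output is the input with this applied: move the first 3 characters to the end (rotate left by 3).
"vbmxbuwkxx" → "xbuwkxxvbm".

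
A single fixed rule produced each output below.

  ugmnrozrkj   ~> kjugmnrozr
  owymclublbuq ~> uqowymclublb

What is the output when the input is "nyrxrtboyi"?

The rule is to move the last 2 characters to the front (rotate right by 2).
Doing the same to "nyrxrtboyi": "yinyrxrtbo".

yinyrxrtbo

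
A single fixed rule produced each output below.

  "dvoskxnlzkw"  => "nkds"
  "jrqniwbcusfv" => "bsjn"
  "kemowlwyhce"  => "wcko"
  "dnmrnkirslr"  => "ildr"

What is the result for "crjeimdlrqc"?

dqce

In each case the input is transformed by: keep one character in every 3, starting at position 1 (positions 1st, 4th, 7th, ...), then move the last 2 characters to the front (rotate right by 2).
Working it through for "crjeimdlrqc": intermediate "cedq", final "dqce".
(Check on "kemowlwyhce": → "kowc" → "wcko" ✓)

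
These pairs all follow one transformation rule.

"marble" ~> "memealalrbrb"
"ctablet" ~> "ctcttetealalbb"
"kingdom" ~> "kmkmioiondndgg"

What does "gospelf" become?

gfgfololsesepp

The pattern: double every character, then take characters alternately from the front and the back (1st, last, 2nd, 2nd-last, ...).
On "gospelf": the first step gives "ggoossppeellff", and the second then gives "gfgfololsesepp".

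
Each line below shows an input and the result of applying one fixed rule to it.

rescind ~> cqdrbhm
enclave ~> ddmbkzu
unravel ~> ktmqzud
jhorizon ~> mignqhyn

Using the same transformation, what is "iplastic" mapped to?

bhokzrsh

Looking at the pairs, the operation is to shift every letter 1 place backward in the alphabet (wrapping around), then move the last character to the front.
On "iplastic": the first step gives "hokzrshb", and the second then gives "bhokzrsh".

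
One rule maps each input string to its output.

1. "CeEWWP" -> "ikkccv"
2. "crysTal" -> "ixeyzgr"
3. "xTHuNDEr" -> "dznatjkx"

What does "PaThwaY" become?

Looking at the pairs, the operation is to shift every letter 6 places forward in the alphabet (wrapping around), then convert every letter to lowercase.
Starting from "PaThwaY": after the first operation, "VgZncgE"; after the second, "vgzncge".

vgzncge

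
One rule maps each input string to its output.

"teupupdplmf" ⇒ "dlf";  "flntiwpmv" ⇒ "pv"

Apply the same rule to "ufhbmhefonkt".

Rule — keep every other character starting from the first (positions 1st, 3rd, 5th, ...), then delete the first 3 characters.
"ufhbmhefonkt" → "uhmeok" → "eok".
(Check on "flntiwpmv": → "fnipv" → "pv" ✓)

eok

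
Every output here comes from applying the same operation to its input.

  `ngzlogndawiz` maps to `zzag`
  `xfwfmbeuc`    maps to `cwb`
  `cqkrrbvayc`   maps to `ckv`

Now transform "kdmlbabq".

qmb

What's happening: take characters alternately from the front and the back (1st, last, 2nd, 2nd-last, ...), then keep one character in every 3, starting at position 2 (positions 2nd, 5th, 8th, ...).
On "kdmlbabq": the first step gives "kqdbmalb", and the second then gives "qmb".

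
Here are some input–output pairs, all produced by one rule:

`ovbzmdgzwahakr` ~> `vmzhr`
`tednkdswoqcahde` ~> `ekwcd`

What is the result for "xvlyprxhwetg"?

vpht

The pattern: keep one character in every 3, starting at position 2 (positions 2nd, 5th, 8th, ...).
Applying that to "xvlyprxhwetg" gives "vpht".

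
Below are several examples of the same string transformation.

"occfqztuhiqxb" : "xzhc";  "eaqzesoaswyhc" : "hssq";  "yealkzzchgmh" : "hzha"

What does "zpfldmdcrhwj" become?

jmrf

The rule is to keep one character in every 3, starting at position 3 (positions 3rd, 6th, 9th, ...), then swap the first and last characters.
Applying both steps to "zpfldmdcrhwj": "fmrj", then "jmrf".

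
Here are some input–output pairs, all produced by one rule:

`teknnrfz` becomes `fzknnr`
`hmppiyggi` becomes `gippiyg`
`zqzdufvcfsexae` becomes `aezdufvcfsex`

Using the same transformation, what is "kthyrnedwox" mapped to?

The pattern: delete the first 2 characters, then move the last 2 characters to the front (rotate right by 2).
For "kthyrnedwox", step one produces "hyrnedwox"; step two turns that into "oxhyrnedw".

oxhyrnedw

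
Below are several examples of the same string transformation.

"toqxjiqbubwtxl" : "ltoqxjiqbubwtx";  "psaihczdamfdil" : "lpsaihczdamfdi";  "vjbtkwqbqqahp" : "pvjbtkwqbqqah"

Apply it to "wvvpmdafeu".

What's happening: move the last character to the front.
On "wvvpmdafeu" that produces "uwvvpmdafe".

uwvvpmdafe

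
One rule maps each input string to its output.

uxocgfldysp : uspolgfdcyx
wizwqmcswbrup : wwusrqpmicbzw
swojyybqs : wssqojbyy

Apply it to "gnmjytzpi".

tpnmjigzy

Rule — sort the characters into reverse alphabetical order, then move the first 2 characters to the end (rotate left by 2).
Applying both steps to "gnmjytzpi": "zytpnmjig", then "tpnmjigzy".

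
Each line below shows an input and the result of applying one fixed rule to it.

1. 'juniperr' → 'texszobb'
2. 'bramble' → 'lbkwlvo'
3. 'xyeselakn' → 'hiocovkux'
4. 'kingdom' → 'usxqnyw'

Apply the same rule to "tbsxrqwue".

dlchbageo

The rule is to shift every letter 10 places forward in the alphabet (wrapping around).
Doing the same to "tbsxrqwue": "dlchbageo".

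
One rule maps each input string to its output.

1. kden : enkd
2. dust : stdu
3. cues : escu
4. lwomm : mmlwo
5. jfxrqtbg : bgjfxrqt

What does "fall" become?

llfa

Rule — move the last 2 characters to the front (rotate right by 2).
Doing the same to "fall": "llfa".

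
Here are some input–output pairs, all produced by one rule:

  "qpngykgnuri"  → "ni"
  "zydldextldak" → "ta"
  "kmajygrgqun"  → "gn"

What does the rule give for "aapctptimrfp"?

if

The transformation: keep one character in every 3, starting at position 2 (positions 2nd, 5th, 8th, ...), then delete the first 2 characters.
For "aapctptimrfp", step one produces "atif"; step two turns that into "if".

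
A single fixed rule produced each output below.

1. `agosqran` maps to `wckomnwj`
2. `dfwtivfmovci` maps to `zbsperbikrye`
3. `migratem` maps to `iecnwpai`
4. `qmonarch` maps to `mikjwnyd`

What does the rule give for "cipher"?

yeldan

The pattern: shift every letter 4 places backward in the alphabet (wrapping around).
Doing the same to "cipher": "yeldan".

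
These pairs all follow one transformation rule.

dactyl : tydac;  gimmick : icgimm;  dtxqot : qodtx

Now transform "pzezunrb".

What's happening: delete the last character, then move the last 2 characters to the front (rotate right by 2).
For "pzezunrb", step one produces "pzezunr"; step two turns that into "nrpzezu".

nrpzezu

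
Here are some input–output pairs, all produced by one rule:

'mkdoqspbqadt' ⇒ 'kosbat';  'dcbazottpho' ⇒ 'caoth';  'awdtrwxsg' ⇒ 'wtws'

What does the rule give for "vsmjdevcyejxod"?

The rule is to keep every other character starting from the second (positions 2nd, 4th, 6th, ...).
Doing the same to "vsmjdevcyejxod": "sjecexd".

sjecexd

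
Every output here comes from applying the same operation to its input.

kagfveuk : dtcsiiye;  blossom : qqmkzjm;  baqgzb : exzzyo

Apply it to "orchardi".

fypbgmpa

Rule — shift every letter 2 places backward in the alphabet (wrapping around), then move the first 3 characters to the end (rotate left by 3).
For "orchardi", step one produces "mpafypbg"; step two turns that into "fypbgmpa".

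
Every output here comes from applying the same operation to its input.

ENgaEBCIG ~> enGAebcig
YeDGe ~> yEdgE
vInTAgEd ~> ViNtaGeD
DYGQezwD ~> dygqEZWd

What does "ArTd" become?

Each output is the input with this applied: flip the case of every letter.
On "ArTd" that produces "aRtD".

aRtD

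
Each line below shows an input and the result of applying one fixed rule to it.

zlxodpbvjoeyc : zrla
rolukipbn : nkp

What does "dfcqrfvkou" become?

Looking at the pairs, the operation is to shift every letter 2 places forward in the alphabet (wrapping around), then keep one character in every 3, starting at position 3 (positions 3rd, 6th, 9th, ...).
Applying both steps to "dfcqrfvkou": "fhesthxmqw", then "ehq".

ehq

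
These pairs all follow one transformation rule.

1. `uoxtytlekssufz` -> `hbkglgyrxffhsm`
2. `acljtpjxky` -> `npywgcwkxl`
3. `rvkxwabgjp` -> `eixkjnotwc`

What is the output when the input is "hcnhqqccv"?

upauddppi

In each case the input is transformed by: shift every letter 13 places forward in the alphabet (wrapping around) — i.e. ROT13.
"hcnhqqccv" → "upauddppi".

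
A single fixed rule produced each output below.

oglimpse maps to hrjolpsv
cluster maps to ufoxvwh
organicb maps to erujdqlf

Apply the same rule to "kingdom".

In each case the input is transformed by: shift every letter 3 places forward in the alphabet (wrapping around), then move the last character to the front.
On "kingdom": the first step gives "nlqjgrp", and the second then gives "pnlqjgr".

pnlqjgr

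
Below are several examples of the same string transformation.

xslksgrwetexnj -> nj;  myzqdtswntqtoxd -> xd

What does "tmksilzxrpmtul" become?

What's happening: keep only the last 2 characters.
So "tmksilzxrpmtul" becomes "ul".

ul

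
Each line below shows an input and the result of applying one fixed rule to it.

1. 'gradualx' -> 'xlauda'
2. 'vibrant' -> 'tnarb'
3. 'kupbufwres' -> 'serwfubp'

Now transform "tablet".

The transformation: delete the first 2 characters, then reverse the string.
Starting from "tablet": after the first operation, "blet"; after the second, "telb".

telb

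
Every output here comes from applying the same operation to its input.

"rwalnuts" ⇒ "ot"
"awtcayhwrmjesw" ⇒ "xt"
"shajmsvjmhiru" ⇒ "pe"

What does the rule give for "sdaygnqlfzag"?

In each case the input is transformed by: shift every letter 3 places backward in the alphabet (wrapping around), then keep only the first 2 characters.
"sdaygnqlfzag" → "paxvdknicwxd" → "pa".

pa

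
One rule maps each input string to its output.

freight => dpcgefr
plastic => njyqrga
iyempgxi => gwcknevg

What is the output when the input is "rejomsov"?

pchmkqmt

Rule — shift every letter 2 places backward in the alphabet (wrapping around).
Doing the same to "rejomsov": "pchmkqmt".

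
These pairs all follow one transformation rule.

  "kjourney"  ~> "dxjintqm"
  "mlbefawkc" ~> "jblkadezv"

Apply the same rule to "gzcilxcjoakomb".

Looking at the pairs, the operation is to shift every letter 1 place backward in the alphabet (wrapping around), then move the last 2 characters to the front (rotate right by 2).
Applying both steps to "gzcilxcjoakomb": "fybhkwbinzjnla", then "lafybhkwbinzjn".

lafybhkwbinzjn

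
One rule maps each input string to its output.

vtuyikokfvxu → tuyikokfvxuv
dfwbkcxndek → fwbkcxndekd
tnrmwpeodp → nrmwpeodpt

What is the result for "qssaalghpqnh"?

ssaalghpqnhq

What's happening: move the first character to the end.
"qssaalghpqnh" → "ssaalghpqnhq".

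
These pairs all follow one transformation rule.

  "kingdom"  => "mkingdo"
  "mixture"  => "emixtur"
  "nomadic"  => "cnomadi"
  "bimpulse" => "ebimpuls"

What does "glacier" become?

Looking at the pairs, the operation is to move the last character to the front.
"glacier" → "rglacie".

rglacie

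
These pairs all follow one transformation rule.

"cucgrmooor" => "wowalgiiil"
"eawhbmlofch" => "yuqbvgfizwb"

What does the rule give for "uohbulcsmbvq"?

oibvofwmgvpk

Looking at the pairs, the operation is to shift every letter 6 places backward in the alphabet (wrapping around).
For "uohbulcsmbvq" the result is "oibvofwmgvpk".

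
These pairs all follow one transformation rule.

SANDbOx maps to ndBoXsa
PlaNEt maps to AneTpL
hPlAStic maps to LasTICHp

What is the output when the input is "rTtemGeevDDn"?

TEMgEEVddNRt

In each case the input is transformed by: move the first 2 characters to the end (rotate left by 2), then flip the case of every letter.
On "rTtemGeevDDn": the first step gives "temGeevDDnrT", and the second then gives "TEMgEEVddNRt".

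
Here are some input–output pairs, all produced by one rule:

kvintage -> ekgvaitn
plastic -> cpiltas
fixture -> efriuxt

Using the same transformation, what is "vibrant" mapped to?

tvniabr

In each case the input is transformed by: take characters alternately from the front and the back (1st, last, 2nd, 2nd-last, ...), then swap each adjacent pair of characters (1↔2, 3↔4, ...).
Working it through for "vibrant": intermediate "vtinbar", final "tvniabr".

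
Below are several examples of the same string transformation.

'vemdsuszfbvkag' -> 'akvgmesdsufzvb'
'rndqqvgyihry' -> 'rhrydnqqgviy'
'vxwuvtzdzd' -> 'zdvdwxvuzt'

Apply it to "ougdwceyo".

yeooguwdc

In each case the input is transformed by: move the last 3 characters to the front (rotate right by 3), then swap each adjacent pair of characters (1↔2, 3↔4, ...).
"ougdwceyo" → "eyoougdwc" → "yeooguwdc".
(Check on "rndqqvgyihry": → "hryrndqqvgyi" → "rhrydnqqgviy" ✓)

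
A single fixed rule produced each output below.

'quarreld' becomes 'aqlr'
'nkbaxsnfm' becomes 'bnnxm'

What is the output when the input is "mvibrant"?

imnr

Each output is the input with this applied: keep every other character starting from the first (positions 1st, 3rd, 5th, ...), then swap each adjacent pair of characters (1↔2, 3↔4, ...).
"mvibrant" → "mirn" → "imnr".
(Check on "quarreld": → "qarl" → "aqlr" ✓)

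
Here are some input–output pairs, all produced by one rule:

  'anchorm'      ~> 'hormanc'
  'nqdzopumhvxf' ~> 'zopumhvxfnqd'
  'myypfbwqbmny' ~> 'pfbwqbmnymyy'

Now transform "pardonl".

donlpar

The rule is to move the first 3 characters to the end (rotate left by 3).
On "pardonl" that produces "donlpar".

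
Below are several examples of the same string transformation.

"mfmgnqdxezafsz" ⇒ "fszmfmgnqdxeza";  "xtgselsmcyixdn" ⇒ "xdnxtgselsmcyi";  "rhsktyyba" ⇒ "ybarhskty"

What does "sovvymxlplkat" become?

Rule — move the last 3 characters to the front (rotate right by 3).
Doing the same to "sovvymxlplkat": "katsovvymxlpl".

katsovvymxlpl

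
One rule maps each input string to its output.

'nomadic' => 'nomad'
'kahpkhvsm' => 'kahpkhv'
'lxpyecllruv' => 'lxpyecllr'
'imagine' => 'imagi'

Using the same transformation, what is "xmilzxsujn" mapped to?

xmilzxsu

Rule — delete the last 2 characters.
For "xmilzxsujn" the result is "xmilzxsu".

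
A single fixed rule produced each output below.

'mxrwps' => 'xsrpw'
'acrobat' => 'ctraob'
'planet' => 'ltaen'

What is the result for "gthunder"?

The transformation: delete the first character, then take characters alternately from the front and the back (1st, last, 2nd, 2nd-last, ...).
Applying that to "gthunder" gives "trheudn".

trheudn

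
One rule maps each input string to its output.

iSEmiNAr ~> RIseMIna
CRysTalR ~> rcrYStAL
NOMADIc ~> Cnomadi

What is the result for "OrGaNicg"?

Looking at the pairs, the operation is to flip the case of every letter, then move the last character to the front.
Working it through for "OrGaNicg": intermediate "oRgAnICG", final "GoRgAnIC".

GoRgAnIC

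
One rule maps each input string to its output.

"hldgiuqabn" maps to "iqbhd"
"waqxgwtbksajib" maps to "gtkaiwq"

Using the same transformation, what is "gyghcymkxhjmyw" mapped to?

The transformation: keep every other character starting from the first (positions 1st, 3rd, 5th, ...), then move the first 2 characters to the end (rotate left by 2).
"gyghcymkxhjmyw" → "ggcmxjy" → "cmxjygg".

cmxjygg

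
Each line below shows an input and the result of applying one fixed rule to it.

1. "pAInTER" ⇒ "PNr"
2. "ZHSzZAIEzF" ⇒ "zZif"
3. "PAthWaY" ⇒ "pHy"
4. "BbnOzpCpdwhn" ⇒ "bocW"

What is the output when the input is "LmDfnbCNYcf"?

lFcC

What's happening: keep one character in every 3, starting at position 1 (positions 1st, 4th, 7th, ...), then flip the case of every letter.
Applying both steps to "LmDfnbCNYcf": "LfCc", then "lFcC".
(Check on "ZHSzZAIEzF": → "ZzIF" → "zZif" ✓)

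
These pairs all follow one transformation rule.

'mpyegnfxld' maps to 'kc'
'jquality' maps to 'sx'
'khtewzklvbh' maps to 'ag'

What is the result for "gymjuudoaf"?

ze

Each output is the input with this applied: shift every letter 1 place backward in the alphabet (wrapping around), then keep only the last 2 characters.
For "gymjuudoaf", step one produces "fxlittcnze"; step two turns that into "ze".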